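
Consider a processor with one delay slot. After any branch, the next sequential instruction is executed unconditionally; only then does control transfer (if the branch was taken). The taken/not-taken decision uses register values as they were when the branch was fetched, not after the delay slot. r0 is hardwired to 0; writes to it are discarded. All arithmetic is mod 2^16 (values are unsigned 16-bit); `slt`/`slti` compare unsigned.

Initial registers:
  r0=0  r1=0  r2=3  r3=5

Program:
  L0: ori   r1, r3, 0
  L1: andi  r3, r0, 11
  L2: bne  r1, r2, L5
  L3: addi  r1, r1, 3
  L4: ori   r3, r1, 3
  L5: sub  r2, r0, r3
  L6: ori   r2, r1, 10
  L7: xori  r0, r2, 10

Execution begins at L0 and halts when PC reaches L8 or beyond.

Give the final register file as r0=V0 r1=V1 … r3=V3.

r0=0 r1=8 r2=10 r3=0

#0 ori   r1, r3, 0 ; 0/5/3/5
#1 andi  r3, r0, 11 ; 0/5/3/0
#2 bne  r1, r2, L5 ; 0/5/3/0 ; →target
#3 addi  r1, r1, 3 ; 0/8/3/0
#5 sub  r2, r0, r3 ; 0/8/0/0
#6 ori   r2, r1, 10 ; 0/8/10/0
#7 xori  r0, r2, 10 ; 0/8/10/0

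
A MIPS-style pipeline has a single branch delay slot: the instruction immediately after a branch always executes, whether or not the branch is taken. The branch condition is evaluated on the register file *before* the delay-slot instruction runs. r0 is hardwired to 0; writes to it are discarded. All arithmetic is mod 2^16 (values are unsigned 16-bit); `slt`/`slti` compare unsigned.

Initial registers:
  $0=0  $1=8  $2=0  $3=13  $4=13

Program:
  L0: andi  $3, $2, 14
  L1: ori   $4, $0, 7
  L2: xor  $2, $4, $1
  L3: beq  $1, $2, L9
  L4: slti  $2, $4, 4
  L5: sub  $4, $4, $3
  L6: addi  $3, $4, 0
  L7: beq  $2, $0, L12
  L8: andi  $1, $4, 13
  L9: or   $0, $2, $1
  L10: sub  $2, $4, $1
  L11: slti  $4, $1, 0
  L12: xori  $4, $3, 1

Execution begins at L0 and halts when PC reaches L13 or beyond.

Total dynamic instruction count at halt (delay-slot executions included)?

10

#0 andi  $3, $2, 14 ; 0/8/0/0/13
#1 ori   $4, $0, 7 ; 0/8/0/0/7
#2 xor  $2, $4, $1 ; 0/8/15/0/7
#3 beq  $1, $2, L9 ; 0/8/15/0/7 ; →fallthru
#4 slti  $2, $4, 4 ; 0/8/0/0/7
#5 sub  $4, $4, $3 ; 0/8/0/0/7
#6 addi  $3, $4, 0 ; 0/8/0/7/7
#7 beq  $2, $0, L12 ; 0/8/0/7/7 ; →target
#8 andi  $1, $4, 13 ; 0/5/0/7/7
#12 xori  $4, $3, 1 ; 0/5/0/7/6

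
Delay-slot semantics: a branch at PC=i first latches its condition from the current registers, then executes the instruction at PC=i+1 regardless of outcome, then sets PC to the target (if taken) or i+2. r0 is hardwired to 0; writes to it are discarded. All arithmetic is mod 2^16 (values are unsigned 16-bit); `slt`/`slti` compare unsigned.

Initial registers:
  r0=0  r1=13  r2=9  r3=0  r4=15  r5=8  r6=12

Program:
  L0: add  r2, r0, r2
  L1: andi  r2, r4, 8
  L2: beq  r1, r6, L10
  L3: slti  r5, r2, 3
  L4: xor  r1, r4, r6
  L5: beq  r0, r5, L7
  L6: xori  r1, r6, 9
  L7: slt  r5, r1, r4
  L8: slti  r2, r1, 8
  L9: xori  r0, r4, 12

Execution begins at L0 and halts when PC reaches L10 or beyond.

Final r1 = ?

5

  step pc=0: add  r2, r0, r2  regs=(0,13,9,0,15,8,12)
  step pc=1: andi  r2, r4, 8  regs=(0,13,8,0,15,8,12)
  step pc=2: beq  r1, r6, L10  cond=F  regs=(0,13,8,0,15,8,12)
  step pc=3: slti  r5, r2, 3  regs=(0,13,8,0,15,0,12)
  step pc=4: xor  r1, r4, r6  regs=(0,3,8,0,15,0,12)
  step pc=5: beq  r0, r5, L7  cond=T  regs=(0,3,8,0,15,0,12)
  step pc=6: xori  r1, r6, 9  regs=(0,5,8,0,15,0,12)
  step pc=7: slt  r5, r1, r4  regs=(0,5,8,0,15,1,12)
  step pc=8: slti  r2, r1, 8  regs=(0,5,1,0,15,1,12)
  step pc=9: xori  r0, r4, 12  regs=(0,5,1,0,15,1,12)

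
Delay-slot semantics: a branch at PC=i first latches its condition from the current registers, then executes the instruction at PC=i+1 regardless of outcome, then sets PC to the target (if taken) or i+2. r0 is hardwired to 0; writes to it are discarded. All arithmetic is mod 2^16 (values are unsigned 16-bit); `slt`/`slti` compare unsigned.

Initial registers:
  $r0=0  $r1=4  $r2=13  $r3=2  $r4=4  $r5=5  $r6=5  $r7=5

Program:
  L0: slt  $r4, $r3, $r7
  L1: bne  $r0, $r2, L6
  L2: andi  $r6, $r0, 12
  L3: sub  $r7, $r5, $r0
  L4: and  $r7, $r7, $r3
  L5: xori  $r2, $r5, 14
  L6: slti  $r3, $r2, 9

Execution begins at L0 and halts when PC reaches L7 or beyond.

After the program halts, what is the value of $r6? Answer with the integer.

PC=0  slt  $r4, $r3, $r7     | $r0=0 $r1=4 $r2=13 $r3=2 $r4=1 $r5=5 $r6=5 $r7=5
PC=1  bne  $r0, $r2, L6      | $r0=0 $r1=4 $r2=13 $r3=2 $r4=1 $r5=5 $r6=5 $r7=5  [TAKEN]
PC=2  andi  $r6, $r0, 12     | $r0=0 $r1=4 $r2=13 $r3=2 $r4=1 $r5=5 $r6=0 $r7=5
PC=6  slti  $r3, $r2, 9      | $r0=0 $r1=4 $r2=13 $r3=0 $r4=1 $r5=5 $r6=0 $r7=5

0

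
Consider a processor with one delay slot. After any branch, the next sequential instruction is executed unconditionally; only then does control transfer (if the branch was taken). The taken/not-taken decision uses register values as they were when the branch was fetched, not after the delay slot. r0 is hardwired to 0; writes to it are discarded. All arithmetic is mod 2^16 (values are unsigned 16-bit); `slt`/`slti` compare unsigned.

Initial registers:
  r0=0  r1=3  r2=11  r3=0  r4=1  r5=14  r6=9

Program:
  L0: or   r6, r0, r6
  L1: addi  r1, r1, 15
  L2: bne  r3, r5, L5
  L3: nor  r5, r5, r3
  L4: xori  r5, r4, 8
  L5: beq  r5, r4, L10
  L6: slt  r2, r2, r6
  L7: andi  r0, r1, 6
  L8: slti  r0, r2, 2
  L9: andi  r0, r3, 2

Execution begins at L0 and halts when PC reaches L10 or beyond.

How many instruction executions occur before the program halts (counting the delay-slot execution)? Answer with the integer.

[0] or   r6, r0, r6  →  {r0:0, r1:3, r2:11, r3:0, r4:1, r5:14, r6:9}
[1] addi  r1, r1, 15  →  {r0:0, r1:18, r2:11, r3:0, r4:1, r5:14, r6:9}
[2] bne  r3, r5, L5  →  {r0:0, r1:18, r2:11, r3:0, r4:1, r5:14, r6:9}  ⟨branch taken⟩
[3] nor  r5, r5, r3  →  {r0:0, r1:18, r2:11, r3:0, r4:1, r5:65521, r6:9}
[5] beq  r5, r4, L10  →  {r0:0, r1:18, r2:11, r3:0, r4:1, r5:65521, r6:9}  ⟨branch fallthrough⟩
[6] slt  r2, r2, r6  →  {r0:0, r1:18, r2:0, r3:0, r4:1, r5:65521, r6:9}
[7] andi  r0, r1, 6  →  {r0:0, r1:18, r2:0, r3:0, r4:1, r5:65521, r6:9}
[8] slti  r0, r2, 2  →  {r0:0, r1:18, r2:0, r3:0, r4:1, r5:65521, r6:9}
[9] andi  r0, r3, 2  →  {r0:0, r1:18, r2:0, r3:0, r4:1, r5:65521, r6:9}

9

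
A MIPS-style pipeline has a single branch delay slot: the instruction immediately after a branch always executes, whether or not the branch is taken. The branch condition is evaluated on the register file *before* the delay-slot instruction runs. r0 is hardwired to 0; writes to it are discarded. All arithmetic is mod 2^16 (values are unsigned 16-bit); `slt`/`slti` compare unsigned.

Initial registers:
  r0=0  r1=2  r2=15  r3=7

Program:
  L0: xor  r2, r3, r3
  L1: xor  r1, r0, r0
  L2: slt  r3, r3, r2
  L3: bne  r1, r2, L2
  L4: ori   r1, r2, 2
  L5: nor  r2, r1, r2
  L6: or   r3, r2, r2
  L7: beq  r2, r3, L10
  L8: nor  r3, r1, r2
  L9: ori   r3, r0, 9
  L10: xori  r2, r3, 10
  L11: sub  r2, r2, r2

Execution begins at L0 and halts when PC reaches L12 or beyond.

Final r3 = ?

  step pc=0: xor  r2, r3, r3  regs=(0,2,0,7)
  step pc=1: xor  r1, r0, r0  regs=(0,0,0,7)
  step pc=2: slt  r3, r3, r2  regs=(0,0,0,0)
  step pc=3: bne  r1, r2, L2  cond=F  regs=(0,0,0,0)
  step pc=4: ori   r1, r2, 2  regs=(0,2,0,0)
  step pc=5: nor  r2, r1, r2  regs=(0,2,65533,0)
  step pc=6: or   r3, r2, r2  regs=(0,2,65533,65533)
  step pc=7: beq  r2, r3, L10  cond=T  regs=(0,2,65533,65533)
  step pc=8: nor  r3, r1, r2  regs=(0,2,65533,0)
  step pc=10: xori  r2, r3, 10  regs=(0,2,10,0)
  step pc=11: sub  r2, r2, r2  regs=(0,2,0,0)

0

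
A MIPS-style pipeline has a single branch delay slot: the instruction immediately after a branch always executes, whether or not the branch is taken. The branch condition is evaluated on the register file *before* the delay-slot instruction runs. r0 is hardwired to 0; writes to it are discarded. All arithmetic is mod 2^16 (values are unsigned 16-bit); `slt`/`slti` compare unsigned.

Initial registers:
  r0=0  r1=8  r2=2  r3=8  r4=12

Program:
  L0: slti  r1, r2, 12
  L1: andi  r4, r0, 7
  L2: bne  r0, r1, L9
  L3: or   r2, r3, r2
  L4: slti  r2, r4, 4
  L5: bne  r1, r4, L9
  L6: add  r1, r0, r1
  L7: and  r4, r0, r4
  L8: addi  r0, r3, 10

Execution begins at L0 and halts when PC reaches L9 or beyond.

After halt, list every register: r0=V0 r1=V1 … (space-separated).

r0=0 r1=1 r2=10 r3=8 r4=0

[0] slti  r1, r2, 12  →  {r0:0, r1:1, r2:2, r3:8, r4:12}
[1] andi  r4, r0, 7  →  {r0:0, r1:1, r2:2, r3:8, r4:0}
[2] bne  r0, r1, L9  →  {r0:0, r1:1, r2:2, r3:8, r4:0}  ⟨branch taken⟩
[3] or   r2, r3, r2  →  {r0:0, r1:1, r2:10, r3:8, r4:0}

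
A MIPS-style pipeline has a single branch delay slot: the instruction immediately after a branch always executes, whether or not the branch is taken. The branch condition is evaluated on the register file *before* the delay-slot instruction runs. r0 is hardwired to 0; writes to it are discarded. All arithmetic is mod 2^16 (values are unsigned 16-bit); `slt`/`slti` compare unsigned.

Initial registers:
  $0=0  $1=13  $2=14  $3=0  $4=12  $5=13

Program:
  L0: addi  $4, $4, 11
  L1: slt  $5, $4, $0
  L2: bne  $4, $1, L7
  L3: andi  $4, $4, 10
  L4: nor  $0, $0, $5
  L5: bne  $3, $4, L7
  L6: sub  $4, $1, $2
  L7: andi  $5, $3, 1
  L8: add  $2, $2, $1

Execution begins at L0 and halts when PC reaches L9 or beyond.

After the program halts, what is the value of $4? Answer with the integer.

2

PC=0  addi  $4, $4, 11       | $0=0 $1=13 $2=14 $3=0 $4=23 $5=13
PC=1  slt  $5, $4, $0        | $0=0 $1=13 $2=14 $3=0 $4=23 $5=0
PC=2  bne  $4, $1, L7        | $0=0 $1=13 $2=14 $3=0 $4=23 $5=0  [TAKEN]
PC=3  andi  $4, $4, 10       | $0=0 $1=13 $2=14 $3=0 $4=2 $5=0
PC=7  andi  $5, $3, 1        | $0=0 $1=13 $2=14 $3=0 $4=2 $5=0
PC=8  add  $2, $2, $1        | $0=0 $1=13 $2=27 $3=0 $4=2 $5=0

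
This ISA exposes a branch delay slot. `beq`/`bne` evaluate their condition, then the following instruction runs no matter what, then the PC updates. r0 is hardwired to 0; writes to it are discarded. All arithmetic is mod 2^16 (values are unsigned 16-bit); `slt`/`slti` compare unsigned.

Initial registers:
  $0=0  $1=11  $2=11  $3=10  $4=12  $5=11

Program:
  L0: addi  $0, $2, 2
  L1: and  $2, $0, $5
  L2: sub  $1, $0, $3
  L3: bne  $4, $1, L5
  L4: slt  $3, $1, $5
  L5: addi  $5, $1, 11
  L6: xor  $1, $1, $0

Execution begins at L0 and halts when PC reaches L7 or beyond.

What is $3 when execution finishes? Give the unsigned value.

0

[0] addi  $0, $2, 2  →  {$0:0, $1:11, $2:11, $3:10, $4:12, $5:11}
[1] and  $2, $0, $5  →  {$0:0, $1:11, $2:0, $3:10, $4:12, $5:11}
[2] sub  $1, $0, $3  →  {$0:0, $1:65526, $2:0, $3:10, $4:12, $5:11}
[3] bne  $4, $1, L5  →  {$0:0, $1:65526, $2:0, $3:10, $4:12, $5:11}  ⟨branch taken⟩
[4] slt  $3, $1, $5  →  {$0:0, $1:65526, $2:0, $3:0, $4:12, $5:11}
[5] addi  $5, $1, 11  →  {$0:0, $1:65526, $2:0, $3:0, $4:12, $5:1}
[6] xor  $1, $1, $0  →  {$0:0, $1:65526, $2:0, $3:0, $4:12, $5:1}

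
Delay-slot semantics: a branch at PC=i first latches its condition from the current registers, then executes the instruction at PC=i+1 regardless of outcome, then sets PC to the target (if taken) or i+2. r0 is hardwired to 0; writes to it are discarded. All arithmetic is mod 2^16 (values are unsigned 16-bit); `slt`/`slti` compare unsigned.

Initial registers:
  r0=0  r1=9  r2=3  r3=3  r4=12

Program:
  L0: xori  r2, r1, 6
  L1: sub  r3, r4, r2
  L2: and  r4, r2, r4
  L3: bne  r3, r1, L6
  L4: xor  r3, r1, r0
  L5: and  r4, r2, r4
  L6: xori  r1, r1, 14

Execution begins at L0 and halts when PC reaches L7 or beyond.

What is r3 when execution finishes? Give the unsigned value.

9

  step pc=0: xori  r2, r1, 6  regs=(0,9,15,3,12)
  step pc=1: sub  r3, r4, r2  regs=(0,9,15,65533,12)
  step pc=2: and  r4, r2, r4  regs=(0,9,15,65533,12)
  step pc=3: bne  r3, r1, L6  cond=T  regs=(0,9,15,65533,12)
  step pc=4: xor  r3, r1, r0  regs=(0,9,15,9,12)
  step pc=6: xori  r1, r1, 14  regs=(0,7,15,9,12)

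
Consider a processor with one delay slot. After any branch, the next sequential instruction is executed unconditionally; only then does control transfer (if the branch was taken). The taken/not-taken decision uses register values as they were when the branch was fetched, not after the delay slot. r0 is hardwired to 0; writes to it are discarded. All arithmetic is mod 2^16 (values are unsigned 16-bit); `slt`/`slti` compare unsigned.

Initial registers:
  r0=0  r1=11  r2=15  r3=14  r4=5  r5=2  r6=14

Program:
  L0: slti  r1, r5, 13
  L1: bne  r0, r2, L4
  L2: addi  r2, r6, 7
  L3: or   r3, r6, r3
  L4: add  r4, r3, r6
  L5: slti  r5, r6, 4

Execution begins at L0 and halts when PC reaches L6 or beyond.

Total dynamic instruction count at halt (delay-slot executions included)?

  step pc=0: slti  r1, r5, 13  regs=(0,1,15,14,5,2,14)
  step pc=1: bne  r0, r2, L4  cond=T  regs=(0,1,15,14,5,2,14)
  step pc=2: addi  r2, r6, 7  regs=(0,1,21,14,5,2,14)
  step pc=4: add  r4, r3, r6  regs=(0,1,21,14,28,2,14)
  step pc=5: slti  r5, r6, 4  regs=(0,1,21,14,28,0,14)

5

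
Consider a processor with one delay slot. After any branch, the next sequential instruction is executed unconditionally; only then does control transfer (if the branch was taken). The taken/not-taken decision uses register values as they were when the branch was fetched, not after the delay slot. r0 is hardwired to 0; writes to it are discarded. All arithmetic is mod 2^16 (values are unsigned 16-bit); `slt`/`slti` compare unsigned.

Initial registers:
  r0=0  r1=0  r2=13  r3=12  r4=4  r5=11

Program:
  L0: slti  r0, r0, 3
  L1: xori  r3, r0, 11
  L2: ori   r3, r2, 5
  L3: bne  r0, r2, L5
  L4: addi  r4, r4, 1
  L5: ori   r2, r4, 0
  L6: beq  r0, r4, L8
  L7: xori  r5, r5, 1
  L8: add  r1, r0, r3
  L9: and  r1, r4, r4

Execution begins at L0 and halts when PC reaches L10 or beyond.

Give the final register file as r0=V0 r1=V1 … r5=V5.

PC=0  slti  r0, r0, 3        | r0=0 r1=0 r2=13 r3=12 r4=4 r5=11
PC=1  xori  r3, r0, 11       | r0=0 r1=0 r2=13 r3=11 r4=4 r5=11
PC=2  ori   r3, r2, 5        | r0=0 r1=0 r2=13 r3=13 r4=4 r5=11
PC=3  bne  r0, r2, L5        | r0=0 r1=0 r2=13 r3=13 r4=4 r5=11  [TAKEN]
PC=4  addi  r4, r4, 1        | r0=0 r1=0 r2=13 r3=13 r4=5 r5=11
PC=5  ori   r2, r4, 0        | r0=0 r1=0 r2=5 r3=13 r4=5 r5=11
PC=6  beq  r0, r4, L8        | r0=0 r1=0 r2=5 r3=13 r4=5 r5=11  [not taken]
PC=7  xori  r5, r5, 1        | r0=0 r1=0 r2=5 r3=13 r4=5 r5=10
PC=8  add  r1, r0, r3        | r0=0 r1=13 r2=5 r3=13 r4=5 r5=10
PC=9  and  r1, r4, r4        | r0=0 r1=5 r2=5 r3=13 r4=5 r5=10

r0=0 r1=5 r2=5 r3=13 r4=5 r5=10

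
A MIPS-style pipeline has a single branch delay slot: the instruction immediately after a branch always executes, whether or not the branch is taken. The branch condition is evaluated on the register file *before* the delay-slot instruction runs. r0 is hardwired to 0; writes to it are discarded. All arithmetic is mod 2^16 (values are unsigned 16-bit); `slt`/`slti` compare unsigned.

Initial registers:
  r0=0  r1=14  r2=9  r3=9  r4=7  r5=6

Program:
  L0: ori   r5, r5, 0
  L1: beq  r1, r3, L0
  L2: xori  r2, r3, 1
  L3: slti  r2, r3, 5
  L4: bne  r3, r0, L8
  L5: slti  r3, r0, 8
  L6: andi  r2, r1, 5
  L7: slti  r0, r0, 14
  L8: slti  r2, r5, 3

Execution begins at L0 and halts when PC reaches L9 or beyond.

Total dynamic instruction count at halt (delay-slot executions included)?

[0] ori   r5, r5, 0  →  {r0:0, r1:14, r2:9, r3:9, r4:7, r5:6}
[1] beq  r1, r3, L0  →  {r0:0, r1:14, r2:9, r3:9, r4:7, r5:6}  ⟨branch fallthrough⟩
[2] xori  r2, r3, 1  →  {r0:0, r1:14, r2:8, r3:9, r4:7, r5:6}
[3] slti  r2, r3, 5  →  {r0:0, r1:14, r2:0, r3:9, r4:7, r5:6}
[4] bne  r3, r0, L8  →  {r0:0, r1:14, r2:0, r3:9, r4:7, r5:6}  ⟨branch taken⟩
[5] slti  r3, r0, 8  →  {r0:0, r1:14, r2:0, r3:1, r4:7, r5:6}
[8] slti  r2, r5, 3  →  {r0:0, r1:14, r2:0, r3:1, r4:7, r5:6}

7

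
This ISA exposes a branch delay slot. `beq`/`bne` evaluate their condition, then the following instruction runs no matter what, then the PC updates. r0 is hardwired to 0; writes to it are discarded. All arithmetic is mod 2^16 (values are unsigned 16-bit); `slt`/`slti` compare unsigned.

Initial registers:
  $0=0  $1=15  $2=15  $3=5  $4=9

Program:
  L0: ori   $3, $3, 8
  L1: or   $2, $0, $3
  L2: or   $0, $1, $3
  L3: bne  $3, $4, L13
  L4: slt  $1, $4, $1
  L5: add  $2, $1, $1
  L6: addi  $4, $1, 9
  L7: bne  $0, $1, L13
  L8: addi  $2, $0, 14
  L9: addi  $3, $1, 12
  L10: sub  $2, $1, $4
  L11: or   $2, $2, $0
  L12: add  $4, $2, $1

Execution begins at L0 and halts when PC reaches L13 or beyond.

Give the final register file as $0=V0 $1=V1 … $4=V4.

$0=0 $1=1 $2=13 $3=13 $4=9

  step pc=0: ori   $3, $3, 8  regs=(0,15,15,13,9)
  step pc=1: or   $2, $0, $3  regs=(0,15,13,13,9)
  step pc=2: or   $0, $1, $3  regs=(0,15,13,13,9)
  step pc=3: bne  $3, $4, L13  cond=T  regs=(0,15,13,13,9)
  step pc=4: slt  $1, $4, $1  regs=(0,1,13,13,9)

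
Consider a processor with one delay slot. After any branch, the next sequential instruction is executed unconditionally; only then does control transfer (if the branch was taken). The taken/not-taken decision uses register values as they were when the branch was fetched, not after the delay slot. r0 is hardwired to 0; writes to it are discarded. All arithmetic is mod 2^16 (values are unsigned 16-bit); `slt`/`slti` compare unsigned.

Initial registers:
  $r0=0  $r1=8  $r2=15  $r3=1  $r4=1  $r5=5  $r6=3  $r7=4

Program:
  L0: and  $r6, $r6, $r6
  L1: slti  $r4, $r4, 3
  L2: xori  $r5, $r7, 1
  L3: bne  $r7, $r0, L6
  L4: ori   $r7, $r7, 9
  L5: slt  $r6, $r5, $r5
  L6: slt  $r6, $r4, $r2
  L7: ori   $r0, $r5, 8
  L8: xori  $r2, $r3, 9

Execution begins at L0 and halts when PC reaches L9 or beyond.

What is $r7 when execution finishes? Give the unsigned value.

[0] and  $r6, $r6, $r6  →  {$r0:0, $r1:8, $r2:15, $r3:1, $r4:1, $r5:5, $r6:3, $r7:4}
[1] slti  $r4, $r4, 3  →  {$r0:0, $r1:8, $r2:15, $r3:1, $r4:1, $r5:5, $r6:3, $r7:4}
[2] xori  $r5, $r7, 1  →  {$r0:0, $r1:8, $r2:15, $r3:1, $r4:1, $r5:5, $r6:3, $r7:4}
[3] bne  $r7, $r0, L6  →  {$r0:0, $r1:8, $r2:15, $r3:1, $r4:1, $r5:5, $r6:3, $r7:4}  ⟨branch taken⟩
[4] ori   $r7, $r7, 9  →  {$r0:0, $r1:8, $r2:15, $r3:1, $r4:1, $r5:5, $r6:3, $r7:13}
[6] slt  $r6, $r4, $r2  →  {$r0:0, $r1:8, $r2:15, $r3:1, $r4:1, $r5:5, $r6:1, $r7:13}
[7] ori   $r0, $r5, 8  →  {$r0:0, $r1:8, $r2:15, $r3:1, $r4:1, $r5:5, $r6:1, $r7:13}
[8] xori  $r2, $r3, 9  →  {$r0:0, $r1:8, $r2:8, $r3:1, $r4:1, $r5:5, $r6:1, $r7:13}

13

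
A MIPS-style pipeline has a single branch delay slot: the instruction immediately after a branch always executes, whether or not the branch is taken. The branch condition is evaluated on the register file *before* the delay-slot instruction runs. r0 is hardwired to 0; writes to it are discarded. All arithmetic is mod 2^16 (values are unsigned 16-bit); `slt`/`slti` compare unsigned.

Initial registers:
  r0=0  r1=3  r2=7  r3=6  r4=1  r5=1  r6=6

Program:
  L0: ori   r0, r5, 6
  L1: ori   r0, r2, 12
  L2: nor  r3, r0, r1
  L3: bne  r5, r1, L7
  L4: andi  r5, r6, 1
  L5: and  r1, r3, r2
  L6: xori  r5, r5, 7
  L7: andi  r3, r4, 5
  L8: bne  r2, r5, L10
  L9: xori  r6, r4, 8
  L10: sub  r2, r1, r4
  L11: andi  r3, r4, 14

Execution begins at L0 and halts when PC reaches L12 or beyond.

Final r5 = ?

0

[0] ori   r0, r5, 6  →  {r0:0, r1:3, r2:7, r3:6, r4:1, r5:1, r6:6}
[1] ori   r0, r2, 12  →  {r0:0, r1:3, r2:7, r3:6, r4:1, r5:1, r6:6}
[2] nor  r3, r0, r1  →  {r0:0, r1:3, r2:7, r3:65532, r4:1, r5:1, r6:6}
[3] bne  r5, r1, L7  →  {r0:0, r1:3, r2:7, r3:65532, r4:1, r5:1, r6:6}  ⟨branch taken⟩
[4] andi  r5, r6, 1  →  {r0:0, r1:3, r2:7, r3:65532, r4:1, r5:0, r6:6}
[7] andi  r3, r4, 5  →  {r0:0, r1:3, r2:7, r3:1, r4:1, r5:0, r6:6}
[8] bne  r2, r5, L10  →  {r0:0, r1:3, r2:7, r3:1, r4:1, r5:0, r6:6}  ⟨branch taken⟩
[9] xori  r6, r4, 8  →  {r0:0, r1:3, r2:7, r3:1, r4:1, r5:0, r6:9}
[10] sub  r2, r1, r4  →  {r0:0, r1:3, r2:2, r3:1, r4:1, r5:0, r6:9}
[11] andi  r3, r4, 14  →  {r0:0, r1:3, r2:2, r3:0, r4:1, r5:0, r6:9}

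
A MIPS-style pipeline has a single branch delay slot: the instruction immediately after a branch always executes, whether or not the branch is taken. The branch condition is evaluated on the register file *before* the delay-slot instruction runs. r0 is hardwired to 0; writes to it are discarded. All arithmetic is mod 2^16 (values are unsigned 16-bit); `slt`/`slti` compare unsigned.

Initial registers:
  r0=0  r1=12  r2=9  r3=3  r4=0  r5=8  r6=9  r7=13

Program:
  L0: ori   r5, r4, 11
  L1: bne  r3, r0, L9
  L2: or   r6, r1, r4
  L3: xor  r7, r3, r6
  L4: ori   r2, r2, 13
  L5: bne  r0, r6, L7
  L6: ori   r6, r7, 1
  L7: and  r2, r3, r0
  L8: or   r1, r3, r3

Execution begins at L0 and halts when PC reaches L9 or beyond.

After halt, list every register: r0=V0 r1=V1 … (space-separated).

#0 ori   r5, r4, 11 ; 0/12/9/3/0/11/9/13
#1 bne  r3, r0, L9 ; 0/12/9/3/0/11/9/13 ; →target
#2 or   r6, r1, r4 ; 0/12/9/3/0/11/12/13

r0=0 r1=12 r2=9 r3=3 r4=0 r5=11 r6=12 r7=13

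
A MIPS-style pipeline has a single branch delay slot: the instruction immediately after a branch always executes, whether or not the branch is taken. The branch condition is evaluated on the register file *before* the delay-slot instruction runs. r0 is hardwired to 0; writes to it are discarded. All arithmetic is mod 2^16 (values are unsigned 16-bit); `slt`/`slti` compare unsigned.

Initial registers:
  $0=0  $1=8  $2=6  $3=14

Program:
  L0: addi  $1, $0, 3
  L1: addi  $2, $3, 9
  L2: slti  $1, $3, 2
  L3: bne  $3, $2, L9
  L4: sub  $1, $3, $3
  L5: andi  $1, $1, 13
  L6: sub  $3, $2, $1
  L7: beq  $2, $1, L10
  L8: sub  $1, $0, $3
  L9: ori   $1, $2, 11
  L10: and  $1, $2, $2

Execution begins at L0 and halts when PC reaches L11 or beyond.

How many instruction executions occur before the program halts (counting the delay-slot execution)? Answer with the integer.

  step pc=0: addi  $1, $0, 3  regs=(0,3,6,14)
  step pc=1: addi  $2, $3, 9  regs=(0,3,23,14)
  step pc=2: slti  $1, $3, 2  regs=(0,0,23,14)
  step pc=3: bne  $3, $2, L9  cond=T  regs=(0,0,23,14)
  step pc=4: sub  $1, $3, $3  regs=(0,0,23,14)
  step pc=9: ori   $1, $2, 11  regs=(0,31,23,14)
  step pc=10: and  $1, $2, $2  regs=(0,23,23,14)

7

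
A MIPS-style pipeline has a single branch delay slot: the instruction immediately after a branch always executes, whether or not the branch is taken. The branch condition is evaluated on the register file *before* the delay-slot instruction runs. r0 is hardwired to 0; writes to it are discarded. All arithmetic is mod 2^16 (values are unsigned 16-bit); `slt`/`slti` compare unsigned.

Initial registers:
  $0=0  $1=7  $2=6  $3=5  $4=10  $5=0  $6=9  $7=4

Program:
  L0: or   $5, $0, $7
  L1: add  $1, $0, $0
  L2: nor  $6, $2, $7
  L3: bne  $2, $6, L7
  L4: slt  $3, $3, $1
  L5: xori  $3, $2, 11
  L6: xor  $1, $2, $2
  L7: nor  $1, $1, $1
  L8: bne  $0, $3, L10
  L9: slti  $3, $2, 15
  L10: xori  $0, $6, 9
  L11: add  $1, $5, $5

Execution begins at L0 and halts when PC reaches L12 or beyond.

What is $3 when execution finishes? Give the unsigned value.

#0 or   $5, $0, $7 ; 0/7/6/5/10/4/9/4
#1 add  $1, $0, $0 ; 0/0/6/5/10/4/9/4
#2 nor  $6, $2, $7 ; 0/0/6/5/10/4/65529/4
#3 bne  $2, $6, L7 ; 0/0/6/5/10/4/65529/4 ; →target
#4 slt  $3, $3, $1 ; 0/0/6/0/10/4/65529/4
#7 nor  $1, $1, $1 ; 0/65535/6/0/10/4/65529/4
#8 bne  $0, $3, L10 ; 0/65535/6/0/10/4/65529/4 ; →fallthru
#9 slti  $3, $2, 15 ; 0/65535/6/1/10/4/65529/4
#10 xori  $0, $6, 9 ; 0/65535/6/1/10/4/65529/4
#11 add  $1, $5, $5 ; 0/8/6/1/10/4/65529/4

1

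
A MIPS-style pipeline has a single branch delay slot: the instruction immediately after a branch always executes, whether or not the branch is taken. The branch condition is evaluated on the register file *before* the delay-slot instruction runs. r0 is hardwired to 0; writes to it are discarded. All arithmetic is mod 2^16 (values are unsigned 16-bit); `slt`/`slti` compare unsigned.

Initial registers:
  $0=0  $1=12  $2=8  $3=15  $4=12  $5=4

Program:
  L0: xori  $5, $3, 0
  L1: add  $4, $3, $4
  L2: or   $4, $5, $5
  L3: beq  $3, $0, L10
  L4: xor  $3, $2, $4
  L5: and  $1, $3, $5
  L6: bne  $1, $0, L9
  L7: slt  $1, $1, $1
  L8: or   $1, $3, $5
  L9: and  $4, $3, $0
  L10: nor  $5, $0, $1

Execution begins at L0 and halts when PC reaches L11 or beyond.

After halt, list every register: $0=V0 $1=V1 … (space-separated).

[0] xori  $5, $3, 0  →  {$0:0, $1:12, $2:8, $3:15, $4:12, $5:15}
[1] add  $4, $3, $4  →  {$0:0, $1:12, $2:8, $3:15, $4:27, $5:15}
[2] or   $4, $5, $5  →  {$0:0, $1:12, $2:8, $3:15, $4:15, $5:15}
[3] beq  $3, $0, L10  →  {$0:0, $1:12, $2:8, $3:15, $4:15, $5:15}  ⟨branch fallthrough⟩
[4] xor  $3, $2, $4  →  {$0:0, $1:12, $2:8, $3:7, $4:15, $5:15}
[5] and  $1, $3, $5  →  {$0:0, $1:7, $2:8, $3:7, $4:15, $5:15}
[6] bne  $1, $0, L9  →  {$0:0, $1:7, $2:8, $3:7, $4:15, $5:15}  ⟨branch taken⟩
[7] slt  $1, $1, $1  →  {$0:0, $1:0, $2:8, $3:7, $4:15, $5:15}
[9] and  $4, $3, $0  →  {$0:0, $1:0, $2:8, $3:7, $4:0, $5:15}
[10] nor  $5, $0, $1  →  {$0:0, $1:0, $2:8, $3:7, $4:0, $5:65535}

$0=0 $1=0 $2=8 $3=7 $4=0 $5=65535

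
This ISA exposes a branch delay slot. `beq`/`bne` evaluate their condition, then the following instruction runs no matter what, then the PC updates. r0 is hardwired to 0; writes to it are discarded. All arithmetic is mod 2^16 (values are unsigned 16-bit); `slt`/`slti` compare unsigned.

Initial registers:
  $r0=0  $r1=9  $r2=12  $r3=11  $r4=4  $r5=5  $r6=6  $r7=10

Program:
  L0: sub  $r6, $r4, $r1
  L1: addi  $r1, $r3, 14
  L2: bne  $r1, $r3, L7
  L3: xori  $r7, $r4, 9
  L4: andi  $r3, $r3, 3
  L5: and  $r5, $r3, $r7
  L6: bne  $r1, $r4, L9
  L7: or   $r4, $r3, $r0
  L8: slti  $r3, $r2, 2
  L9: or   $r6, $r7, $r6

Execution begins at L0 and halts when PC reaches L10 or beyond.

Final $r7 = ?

PC=0  sub  $r6, $r4, $r1     | $r0=0 $r1=9 $r2=12 $r3=11 $r4=4 $r5=5 $r6=65531 $r7=10
PC=1  addi  $r1, $r3, 14     | $r0=0 $r1=25 $r2=12 $r3=11 $r4=4 $r5=5 $r6=65531 $r7=10
PC=2  bne  $r1, $r3, L7      | $r0=0 $r1=25 $r2=12 $r3=11 $r4=4 $r5=5 $r6=65531 $r7=10  [TAKEN]
PC=3  xori  $r7, $r4, 9      | $r0=0 $r1=25 $r2=12 $r3=11 $r4=4 $r5=5 $r6=65531 $r7=13
PC=7  or   $r4, $r3, $r0     | $r0=0 $r1=25 $r2=12 $r3=11 $r4=11 $r5=5 $r6=65531 $r7=13
PC=8  slti  $r3, $r2, 2      | $r0=0 $r1=25 $r2=12 $r3=0 $r4=11 $r5=5 $r6=65531 $r7=13
PC=9  or   $r6, $r7, $r6     | $r0=0 $r1=25 $r2=12 $r3=0 $r4=11 $r5=5 $r6=65535 $r7=13

13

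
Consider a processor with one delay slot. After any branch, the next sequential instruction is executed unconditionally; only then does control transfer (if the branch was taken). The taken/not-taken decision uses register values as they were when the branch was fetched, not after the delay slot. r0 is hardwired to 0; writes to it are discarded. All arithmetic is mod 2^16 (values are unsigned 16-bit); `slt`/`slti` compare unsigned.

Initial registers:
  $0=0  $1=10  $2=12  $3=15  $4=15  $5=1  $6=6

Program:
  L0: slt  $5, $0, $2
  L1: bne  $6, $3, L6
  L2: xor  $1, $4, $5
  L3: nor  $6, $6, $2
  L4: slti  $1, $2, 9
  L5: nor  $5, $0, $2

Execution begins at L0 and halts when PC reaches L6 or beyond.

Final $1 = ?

14

  step pc=0: slt  $5, $0, $2  regs=(0,10,12,15,15,1,6)
  step pc=1: bne  $6, $3, L6  cond=T  regs=(0,10,12,15,15,1,6)
  step pc=2: xor  $1, $4, $5  regs=(0,14,12,15,15,1,6)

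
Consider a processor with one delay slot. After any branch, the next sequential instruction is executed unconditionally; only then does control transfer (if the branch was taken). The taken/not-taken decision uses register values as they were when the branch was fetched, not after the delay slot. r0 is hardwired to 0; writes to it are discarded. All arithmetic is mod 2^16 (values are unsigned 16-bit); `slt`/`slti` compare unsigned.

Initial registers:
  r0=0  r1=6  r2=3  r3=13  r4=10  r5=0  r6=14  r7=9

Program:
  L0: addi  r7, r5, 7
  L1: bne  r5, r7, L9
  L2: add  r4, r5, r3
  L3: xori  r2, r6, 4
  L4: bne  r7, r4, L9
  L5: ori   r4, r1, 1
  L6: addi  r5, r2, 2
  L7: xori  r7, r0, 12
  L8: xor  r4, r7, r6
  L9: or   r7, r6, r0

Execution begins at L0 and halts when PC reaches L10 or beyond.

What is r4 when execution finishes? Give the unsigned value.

13

#0 addi  r7, r5, 7 ; 0/6/3/13/10/0/14/7
#1 bne  r5, r7, L9 ; 0/6/3/13/10/0/14/7 ; →target
#2 add  r4, r5, r3 ; 0/6/3/13/13/0/14/7
#9 or   r7, r6, r0 ; 0/6/3/13/13/0/14/14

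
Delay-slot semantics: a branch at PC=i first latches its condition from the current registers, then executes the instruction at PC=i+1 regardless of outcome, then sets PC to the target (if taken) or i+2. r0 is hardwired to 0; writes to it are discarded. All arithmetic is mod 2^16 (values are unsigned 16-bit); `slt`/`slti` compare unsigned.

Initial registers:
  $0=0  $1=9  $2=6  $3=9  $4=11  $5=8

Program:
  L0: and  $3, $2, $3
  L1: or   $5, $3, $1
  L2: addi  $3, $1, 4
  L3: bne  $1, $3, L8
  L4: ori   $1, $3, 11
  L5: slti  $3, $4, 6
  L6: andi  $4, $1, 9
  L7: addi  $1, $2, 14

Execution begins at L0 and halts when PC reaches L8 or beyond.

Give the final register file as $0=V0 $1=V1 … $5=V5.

$0=0 $1=15 $2=6 $3=13 $4=11 $5=9

#0 and  $3, $2, $3 ; 0/9/6/0/11/8
#1 or   $5, $3, $1 ; 0/9/6/0/11/9
#2 addi  $3, $1, 4 ; 0/9/6/13/11/9
#3 bne  $1, $3, L8 ; 0/9/6/13/11/9 ; →target
#4 ori   $1, $3, 11 ; 0/15/6/13/11/9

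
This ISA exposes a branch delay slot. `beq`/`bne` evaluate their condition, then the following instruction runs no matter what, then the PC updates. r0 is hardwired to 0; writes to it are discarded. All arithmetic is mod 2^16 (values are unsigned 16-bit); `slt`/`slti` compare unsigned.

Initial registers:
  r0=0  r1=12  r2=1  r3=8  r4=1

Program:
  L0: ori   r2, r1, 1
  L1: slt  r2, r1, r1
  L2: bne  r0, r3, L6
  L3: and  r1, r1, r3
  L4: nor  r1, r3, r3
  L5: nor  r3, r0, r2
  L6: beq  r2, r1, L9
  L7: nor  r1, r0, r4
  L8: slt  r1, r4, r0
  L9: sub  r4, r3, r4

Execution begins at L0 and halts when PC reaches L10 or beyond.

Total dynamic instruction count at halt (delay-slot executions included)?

8

  step pc=0: ori   r2, r1, 1  regs=(0,12,13,8,1)
  step pc=1: slt  r2, r1, r1  regs=(0,12,0,8,1)
  step pc=2: bne  r0, r3, L6  cond=T  regs=(0,12,0,8,1)
  step pc=3: and  r1, r1, r3  regs=(0,8,0,8,1)
  step pc=6: beq  r2, r1, L9  cond=F  regs=(0,8,0,8,1)
  step pc=7: nor  r1, r0, r4  regs=(0,65534,0,8,1)
  step pc=8: slt  r1, r4, r0  regs=(0,0,0,8,1)
  step pc=9: sub  r4, r3, r4  regs=(0,0,0,8,7)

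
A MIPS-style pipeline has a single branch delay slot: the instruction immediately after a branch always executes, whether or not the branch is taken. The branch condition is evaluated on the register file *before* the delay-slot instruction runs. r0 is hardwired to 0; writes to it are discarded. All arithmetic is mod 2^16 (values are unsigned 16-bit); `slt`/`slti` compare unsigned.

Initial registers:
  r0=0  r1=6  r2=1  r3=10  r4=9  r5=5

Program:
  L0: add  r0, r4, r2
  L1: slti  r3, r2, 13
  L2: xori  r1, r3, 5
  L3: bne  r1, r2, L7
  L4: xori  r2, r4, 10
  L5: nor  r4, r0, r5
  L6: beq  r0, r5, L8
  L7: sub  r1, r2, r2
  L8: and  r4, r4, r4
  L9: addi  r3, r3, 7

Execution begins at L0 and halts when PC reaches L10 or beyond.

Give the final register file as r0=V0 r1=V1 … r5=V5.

r0=0 r1=0 r2=3 r3=8 r4=9 r5=5

[0] add  r0, r4, r2  →  {r0:0, r1:6, r2:1, r3:10, r4:9, r5:5}
[1] slti  r3, r2, 13  →  {r0:0, r1:6, r2:1, r3:1, r4:9, r5:5}
[2] xori  r1, r3, 5  →  {r0:0, r1:4, r2:1, r3:1, r4:9, r5:5}
[3] bne  r1, r2, L7  →  {r0:0, r1:4, r2:1, r3:1, r4:9, r5:5}  ⟨branch taken⟩
[4] xori  r2, r4, 10  →  {r0:0, r1:4, r2:3, r3:1, r4:9, r5:5}
[7] sub  r1, r2, r2  →  {r0:0, r1:0, r2:3, r3:1, r4:9, r5:5}
[8] and  r4, r4, r4  →  {r0:0, r1:0, r2:3, r3:1, r4:9, r5:5}
[9] addi  r3, r3, 7  →  {r0:0, r1:0, r2:3, r3:8, r4:9, r5:5}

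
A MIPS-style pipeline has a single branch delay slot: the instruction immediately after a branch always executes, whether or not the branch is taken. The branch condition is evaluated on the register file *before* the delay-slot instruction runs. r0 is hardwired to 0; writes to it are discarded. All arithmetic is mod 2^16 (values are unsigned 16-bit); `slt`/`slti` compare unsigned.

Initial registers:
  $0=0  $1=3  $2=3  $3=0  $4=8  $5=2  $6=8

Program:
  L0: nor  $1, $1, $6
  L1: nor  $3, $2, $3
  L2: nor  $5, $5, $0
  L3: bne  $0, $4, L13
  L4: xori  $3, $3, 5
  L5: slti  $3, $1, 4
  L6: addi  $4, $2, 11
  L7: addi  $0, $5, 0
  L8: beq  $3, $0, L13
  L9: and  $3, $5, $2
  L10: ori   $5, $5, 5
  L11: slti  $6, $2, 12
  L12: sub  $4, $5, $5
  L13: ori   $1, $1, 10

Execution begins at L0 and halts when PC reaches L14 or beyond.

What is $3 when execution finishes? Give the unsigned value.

PC=0  nor  $1, $1, $6        | $0=0 $1=65524 $2=3 $3=0 $4=8 $5=2 $6=8
PC=1  nor  $3, $2, $3        | $0=0 $1=65524 $2=3 $3=65532 $4=8 $5=2 $6=8
PC=2  nor  $5, $5, $0        | $0=0 $1=65524 $2=3 $3=65532 $4=8 $5=65533 $6=8
PC=3  bne  $0, $4, L13       | $0=0 $1=65524 $2=3 $3=65532 $4=8 $5=65533 $6=8  [TAKEN]
PC=4  xori  $3, $3, 5        | $0=0 $1=65524 $2=3 $3=65529 $4=8 $5=65533 $6=8
PC=13 ori   $1, $1, 10       | $0=0 $1=65534 $2=3 $3=65529 $4=8 $5=65533 $6=8

65529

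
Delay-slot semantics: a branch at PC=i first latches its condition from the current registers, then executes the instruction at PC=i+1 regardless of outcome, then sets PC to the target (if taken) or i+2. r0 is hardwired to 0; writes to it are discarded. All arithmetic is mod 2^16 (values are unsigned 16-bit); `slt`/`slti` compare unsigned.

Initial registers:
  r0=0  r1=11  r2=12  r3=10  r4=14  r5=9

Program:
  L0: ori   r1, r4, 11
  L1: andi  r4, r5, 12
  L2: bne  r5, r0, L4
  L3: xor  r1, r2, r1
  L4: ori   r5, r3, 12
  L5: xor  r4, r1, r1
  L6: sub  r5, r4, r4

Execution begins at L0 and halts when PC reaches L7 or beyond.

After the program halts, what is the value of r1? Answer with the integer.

[0] ori   r1, r4, 11  →  {r0:0, r1:15, r2:12, r3:10, r4:14, r5:9}
[1] andi  r4, r5, 12  →  {r0:0, r1:15, r2:12, r3:10, r4:8, r5:9}
[2] bne  r5, r0, L4  →  {r0:0, r1:15, r2:12, r3:10, r4:8, r5:9}  ⟨branch taken⟩
[3] xor  r1, r2, r1  →  {r0:0, r1:3, r2:12, r3:10, r4:8, r5:9}
[4] ori   r5, r3, 12  →  {r0:0, r1:3, r2:12, r3:10, r4:8, r5:14}
[5] xor  r4, r1, r1  →  {r0:0, r1:3, r2:12, r3:10, r4:0, r5:14}
[6] sub  r5, r4, r4  →  {r0:0, r1:3, r2:12, r3:10, r4:0, r5:0}

3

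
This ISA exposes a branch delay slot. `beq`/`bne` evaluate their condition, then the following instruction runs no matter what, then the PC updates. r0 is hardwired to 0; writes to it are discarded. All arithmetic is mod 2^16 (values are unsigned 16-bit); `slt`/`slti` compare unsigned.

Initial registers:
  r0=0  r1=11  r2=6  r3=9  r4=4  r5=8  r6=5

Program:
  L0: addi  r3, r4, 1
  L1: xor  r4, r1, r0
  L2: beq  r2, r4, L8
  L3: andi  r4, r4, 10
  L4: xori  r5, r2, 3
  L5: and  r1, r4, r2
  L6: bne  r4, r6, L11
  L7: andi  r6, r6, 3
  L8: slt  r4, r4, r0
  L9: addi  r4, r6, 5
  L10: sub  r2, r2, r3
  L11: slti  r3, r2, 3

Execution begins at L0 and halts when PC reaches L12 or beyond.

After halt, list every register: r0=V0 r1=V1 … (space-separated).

#0 addi  r3, r4, 1 ; 0/11/6/5/4/8/5
#1 xor  r4, r1, r0 ; 0/11/6/5/11/8/5
#2 beq  r2, r4, L8 ; 0/11/6/5/11/8/5 ; →fallthru
#3 andi  r4, r4, 10 ; 0/11/6/5/10/8/5
#4 xori  r5, r2, 3 ; 0/11/6/5/10/5/5
#5 and  r1, r4, r2 ; 0/2/6/5/10/5/5
#6 bne  r4, r6, L11 ; 0/2/6/5/10/5/5 ; →target
#7 andi  r6, r6, 3 ; 0/2/6/5/10/5/1
#11 slti  r3, r2, 3 ; 0/2/6/0/10/5/1

r0=0 r1=2 r2=6 r3=0 r4=10 r5=5 r6=1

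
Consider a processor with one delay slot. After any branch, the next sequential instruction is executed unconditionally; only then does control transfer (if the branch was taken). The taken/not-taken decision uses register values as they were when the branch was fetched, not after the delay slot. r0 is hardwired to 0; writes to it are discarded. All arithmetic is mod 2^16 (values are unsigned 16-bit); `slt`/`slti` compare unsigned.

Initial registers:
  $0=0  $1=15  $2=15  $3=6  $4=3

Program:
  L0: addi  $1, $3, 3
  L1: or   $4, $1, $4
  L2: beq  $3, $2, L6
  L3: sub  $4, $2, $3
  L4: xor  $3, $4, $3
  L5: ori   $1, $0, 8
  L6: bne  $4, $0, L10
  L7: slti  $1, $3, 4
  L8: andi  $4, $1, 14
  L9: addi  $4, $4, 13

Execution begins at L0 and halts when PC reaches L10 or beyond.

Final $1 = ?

  step pc=0: addi  $1, $3, 3  regs=(0,9,15,6,3)
  step pc=1: or   $4, $1, $4  regs=(0,9,15,6,11)
  step pc=2: beq  $3, $2, L6  cond=F  regs=(0,9,15,6,11)
  step pc=3: sub  $4, $2, $3  regs=(0,9,15,6,9)
  step pc=4: xor  $3, $4, $3  regs=(0,9,15,15,9)
  step pc=5: ori   $1, $0, 8  regs=(0,8,15,15,9)
  step pc=6: bne  $4, $0, L10  cond=T  regs=(0,8,15,15,9)
  step pc=7: slti  $1, $3, 4  regs=(0,0,15,15,9)

0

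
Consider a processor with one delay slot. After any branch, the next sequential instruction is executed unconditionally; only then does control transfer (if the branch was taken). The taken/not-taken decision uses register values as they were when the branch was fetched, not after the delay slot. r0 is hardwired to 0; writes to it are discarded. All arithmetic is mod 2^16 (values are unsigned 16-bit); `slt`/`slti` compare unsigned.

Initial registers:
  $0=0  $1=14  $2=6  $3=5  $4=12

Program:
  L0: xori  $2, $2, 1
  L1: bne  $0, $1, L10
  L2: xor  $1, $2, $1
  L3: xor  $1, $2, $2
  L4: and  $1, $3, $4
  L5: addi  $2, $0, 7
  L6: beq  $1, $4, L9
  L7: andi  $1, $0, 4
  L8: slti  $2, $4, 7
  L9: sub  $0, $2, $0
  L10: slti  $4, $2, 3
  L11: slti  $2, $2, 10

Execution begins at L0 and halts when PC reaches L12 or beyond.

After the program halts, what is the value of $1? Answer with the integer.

[0] xori  $2, $2, 1  →  {$0:0, $1:14, $2:7, $3:5, $4:12}
[1] bne  $0, $1, L10  →  {$0:0, $1:14, $2:7, $3:5, $4:12}  ⟨branch taken⟩
[2] xor  $1, $2, $1  →  {$0:0, $1:9, $2:7, $3:5, $4:12}
[10] slti  $4, $2, 3  →  {$0:0, $1:9, $2:7, $3:5, $4:0}
[11] slti  $2, $2, 10  →  {$0:0, $1:9, $2:1, $3:5, $4:0}

9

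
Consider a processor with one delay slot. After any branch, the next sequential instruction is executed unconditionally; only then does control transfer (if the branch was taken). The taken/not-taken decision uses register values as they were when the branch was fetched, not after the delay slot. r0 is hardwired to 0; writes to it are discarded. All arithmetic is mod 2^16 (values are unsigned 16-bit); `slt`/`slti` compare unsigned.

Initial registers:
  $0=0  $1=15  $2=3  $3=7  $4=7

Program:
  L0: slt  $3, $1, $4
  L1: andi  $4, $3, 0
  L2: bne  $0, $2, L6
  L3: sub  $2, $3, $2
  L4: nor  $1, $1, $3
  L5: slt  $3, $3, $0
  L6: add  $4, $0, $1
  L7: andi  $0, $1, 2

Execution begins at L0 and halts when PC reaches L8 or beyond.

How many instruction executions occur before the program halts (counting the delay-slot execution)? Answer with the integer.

6

  step pc=0: slt  $3, $1, $4  regs=(0,15,3,0,7)
  step pc=1: andi  $4, $3, 0  regs=(0,15,3,0,0)
  step pc=2: bne  $0, $2, L6  cond=T  regs=(0,15,3,0,0)
  step pc=3: sub  $2, $3, $2  regs=(0,15,65533,0,0)
  step pc=6: add  $4, $0, $1  regs=(0,15,65533,0,15)
  step pc=7: andi  $0, $1, 2  regs=(0,15,65533,0,15)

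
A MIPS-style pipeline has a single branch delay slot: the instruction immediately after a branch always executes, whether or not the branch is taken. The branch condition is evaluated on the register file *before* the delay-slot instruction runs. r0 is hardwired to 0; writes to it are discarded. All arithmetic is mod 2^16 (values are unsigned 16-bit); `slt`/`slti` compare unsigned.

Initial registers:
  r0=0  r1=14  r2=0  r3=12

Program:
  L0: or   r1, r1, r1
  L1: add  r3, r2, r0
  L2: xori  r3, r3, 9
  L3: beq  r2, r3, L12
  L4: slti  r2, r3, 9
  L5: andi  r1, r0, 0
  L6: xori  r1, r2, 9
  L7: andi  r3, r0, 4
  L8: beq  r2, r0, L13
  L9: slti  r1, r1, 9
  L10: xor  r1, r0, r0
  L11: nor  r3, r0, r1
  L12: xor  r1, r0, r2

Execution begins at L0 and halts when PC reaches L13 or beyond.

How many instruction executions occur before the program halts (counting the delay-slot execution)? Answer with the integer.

10

#0 or   r1, r1, r1 ; 0/14/0/12
#1 add  r3, r2, r0 ; 0/14/0/0
#2 xori  r3, r3, 9 ; 0/14/0/9
#3 beq  r2, r3, L12 ; 0/14/0/9 ; →fallthru
#4 slti  r2, r3, 9 ; 0/14/0/9
#5 andi  r1, r0, 0 ; 0/0/0/9
#6 xori  r1, r2, 9 ; 0/9/0/9
#7 andi  r3, r0, 4 ; 0/9/0/0
#8 beq  r2, r0, L13 ; 0/9/0/0 ; →target
#9 slti  r1, r1, 9 ; 0/0/0/0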